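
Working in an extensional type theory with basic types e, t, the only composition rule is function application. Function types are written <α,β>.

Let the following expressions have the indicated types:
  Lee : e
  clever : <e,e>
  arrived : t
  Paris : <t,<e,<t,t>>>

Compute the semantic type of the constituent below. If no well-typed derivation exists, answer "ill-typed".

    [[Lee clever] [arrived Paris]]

[Lee clever]: <e,e> applied to e yields e.
[arrived Paris]: <t,<e,<t,t>>> applied to t yields <e,<t,t>>.
[[Lee clever] [arrived Paris]]: <e,<t,t>> applied to e yields <t,t>.

<t,t>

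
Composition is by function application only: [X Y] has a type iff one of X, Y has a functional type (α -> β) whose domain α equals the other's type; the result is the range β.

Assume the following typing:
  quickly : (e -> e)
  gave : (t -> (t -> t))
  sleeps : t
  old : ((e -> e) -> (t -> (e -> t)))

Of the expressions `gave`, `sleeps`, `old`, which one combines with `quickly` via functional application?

old

gave : (t -> (t -> t)) — quickly needs e; gave needs t; neither fits.
sleeps : t — quickly needs e; sleeps needs nothing (atomic); neither fits.
old — combines: old : ((e -> e) -> (t -> (e -> t))) takes quickly : (e -> e) as argument, giving (t -> (e -> t)).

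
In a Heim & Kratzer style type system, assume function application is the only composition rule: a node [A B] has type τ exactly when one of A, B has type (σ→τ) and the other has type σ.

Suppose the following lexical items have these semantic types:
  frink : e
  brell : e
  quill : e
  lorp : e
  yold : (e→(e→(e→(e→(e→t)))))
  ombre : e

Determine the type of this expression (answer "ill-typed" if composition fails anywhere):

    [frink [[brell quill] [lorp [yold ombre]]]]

[brell quill]: e and e cannot combine by function application — type clash.

ill-typed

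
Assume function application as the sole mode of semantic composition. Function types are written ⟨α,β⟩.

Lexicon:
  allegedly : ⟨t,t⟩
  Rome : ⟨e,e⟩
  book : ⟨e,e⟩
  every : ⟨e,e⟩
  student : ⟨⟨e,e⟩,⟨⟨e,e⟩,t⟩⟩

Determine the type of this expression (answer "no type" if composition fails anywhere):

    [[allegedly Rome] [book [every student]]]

[allegedly Rome]: ⟨t,t⟩ and ⟨e,e⟩ cannot combine by function application — type clash.

no type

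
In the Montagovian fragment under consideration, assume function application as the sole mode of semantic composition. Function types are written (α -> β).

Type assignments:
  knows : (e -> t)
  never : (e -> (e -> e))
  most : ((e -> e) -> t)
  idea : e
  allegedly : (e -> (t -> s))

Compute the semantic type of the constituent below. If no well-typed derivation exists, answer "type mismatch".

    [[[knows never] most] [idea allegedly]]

[knows never]: (e -> t) with (e -> (e -> e)) — neither is a function whose domain matches the other; composition fails here.

type mismatch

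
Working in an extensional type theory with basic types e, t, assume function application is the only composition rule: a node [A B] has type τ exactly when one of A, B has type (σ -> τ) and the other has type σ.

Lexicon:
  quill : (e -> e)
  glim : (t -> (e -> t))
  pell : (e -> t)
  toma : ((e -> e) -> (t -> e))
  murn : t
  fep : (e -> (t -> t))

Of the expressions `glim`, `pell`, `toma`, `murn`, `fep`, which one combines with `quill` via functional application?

glim : (t -> (e -> t)) — neither side's domain matches the other.
pell : (e -> t) — neither side's domain matches the other.
toma — combines: toma : ((e -> e) -> (t -> e)) takes quill : (e -> e) as argument, giving (t -> e).
murn : t — neither side's domain matches the other.
fep : (e -> (t -> t)) — neither side's domain matches the other.

toma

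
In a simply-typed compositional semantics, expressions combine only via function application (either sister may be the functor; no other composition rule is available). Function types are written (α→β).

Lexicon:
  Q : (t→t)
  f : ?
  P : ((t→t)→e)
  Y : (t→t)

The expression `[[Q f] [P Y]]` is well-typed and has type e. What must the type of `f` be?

For [[Q f] [P Y]] to have type e with [P Y] of type e, [Q f] must be the function: [Q f] : (e→e).
For [Q f] to have type (e→e) with Q of type (t→t), f must be the function: f : ((t→t)→(e→e)).

((t→t)→(e→e))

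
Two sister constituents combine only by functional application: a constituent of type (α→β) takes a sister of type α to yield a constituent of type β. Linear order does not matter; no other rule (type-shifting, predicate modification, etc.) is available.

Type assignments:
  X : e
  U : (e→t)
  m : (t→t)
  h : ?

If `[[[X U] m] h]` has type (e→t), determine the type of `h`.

(t→(e→t))

[[[X U] m] h] is required to be (e→t). [[X U] m] : t cannot yield (e→t) as functor, so h : (t→(e→t)).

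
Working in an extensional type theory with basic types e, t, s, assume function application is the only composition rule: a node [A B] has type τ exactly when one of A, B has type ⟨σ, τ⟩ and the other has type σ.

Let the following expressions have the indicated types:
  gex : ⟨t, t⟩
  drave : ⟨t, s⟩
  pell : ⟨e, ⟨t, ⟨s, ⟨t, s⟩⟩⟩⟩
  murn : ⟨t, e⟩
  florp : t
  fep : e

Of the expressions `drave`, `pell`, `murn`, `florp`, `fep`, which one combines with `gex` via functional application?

drave : ⟨t, s⟩ — neither side's domain matches the other.
pell : ⟨e, ⟨t, ⟨s, ⟨t, s⟩⟩⟩⟩ — neither side's domain matches the other.
murn : ⟨t, e⟩ — neither side's domain matches the other.
florp — combines: gex : ⟨t, t⟩ takes florp : t as argument, giving t.
fep : e — neither side's domain matches the other.

florp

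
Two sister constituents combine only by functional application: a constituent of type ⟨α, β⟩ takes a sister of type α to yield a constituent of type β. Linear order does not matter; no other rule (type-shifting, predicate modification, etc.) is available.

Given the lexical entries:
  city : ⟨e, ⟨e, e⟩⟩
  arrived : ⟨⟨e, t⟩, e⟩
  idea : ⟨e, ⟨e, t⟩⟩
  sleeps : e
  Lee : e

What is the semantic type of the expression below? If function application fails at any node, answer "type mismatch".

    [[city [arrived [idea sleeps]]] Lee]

[idea sleeps]: functor idea : ⟨e, ⟨e, t⟩⟩, argument sleeps : e; result ⟨e, t⟩.
[arrived [idea sleeps]]: functor arrived : ⟨⟨e, t⟩, e⟩, argument [idea sleeps] : ⟨e, t⟩; result e.
[city [arrived [idea sleeps]]]: functor city : ⟨e, ⟨e, e⟩⟩, argument [arrived [idea sleeps]] : e; result ⟨e, e⟩.
[[city [arrived [idea sleeps]]] Lee]: functor [city [arrived [idea sleeps]]] : ⟨e, e⟩, argument Lee : e; result e.

e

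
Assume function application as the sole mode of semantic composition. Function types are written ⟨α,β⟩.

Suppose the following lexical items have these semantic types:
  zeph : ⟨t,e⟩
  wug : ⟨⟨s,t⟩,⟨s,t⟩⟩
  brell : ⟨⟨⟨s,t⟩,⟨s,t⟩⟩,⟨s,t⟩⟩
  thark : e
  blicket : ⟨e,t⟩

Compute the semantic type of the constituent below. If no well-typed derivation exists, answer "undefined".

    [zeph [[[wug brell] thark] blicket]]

undefined

[wug brell]: ⟨⟨⟨s,t⟩,⟨s,t⟩⟩,⟨s,t⟩⟩ applied to ⟨⟨s,t⟩,⟨s,t⟩⟩ yields ⟨s,t⟩.
[[wug brell] thark]: ⟨s,t⟩ and e cannot combine by function application — type clash.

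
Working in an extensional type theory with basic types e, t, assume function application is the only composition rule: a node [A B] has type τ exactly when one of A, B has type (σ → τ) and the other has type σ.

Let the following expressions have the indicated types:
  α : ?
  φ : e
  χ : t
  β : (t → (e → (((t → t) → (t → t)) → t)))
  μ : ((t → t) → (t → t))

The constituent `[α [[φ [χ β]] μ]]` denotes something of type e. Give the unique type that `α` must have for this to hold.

[α [[φ [χ β]] μ]] must have type e. The sister [[φ [χ β]] μ] has type t; that is not a function onto e, so α must be the functor, of type (t → e).

(t → e)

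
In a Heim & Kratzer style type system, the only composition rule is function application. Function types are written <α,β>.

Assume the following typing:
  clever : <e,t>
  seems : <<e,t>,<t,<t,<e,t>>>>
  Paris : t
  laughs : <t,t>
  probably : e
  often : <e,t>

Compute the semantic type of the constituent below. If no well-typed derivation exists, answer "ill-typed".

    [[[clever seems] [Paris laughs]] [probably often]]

<e,t>

[clever seems]: <<e,t>,<t,<t,<e,t>>>> applied to <e,t> yields <t,<t,<e,t>>>.
[Paris laughs]: <t,t> applied to t yields t.
[[clever seems] [Paris laughs]]: <t,<t,<e,t>>> applied to t yields <t,<e,t>>.
[probably often]: <e,t> applied to e yields t.
[[[clever seems] [Paris laughs]] [probably often]]: <t,<e,t>> applied to t yields <e,t>.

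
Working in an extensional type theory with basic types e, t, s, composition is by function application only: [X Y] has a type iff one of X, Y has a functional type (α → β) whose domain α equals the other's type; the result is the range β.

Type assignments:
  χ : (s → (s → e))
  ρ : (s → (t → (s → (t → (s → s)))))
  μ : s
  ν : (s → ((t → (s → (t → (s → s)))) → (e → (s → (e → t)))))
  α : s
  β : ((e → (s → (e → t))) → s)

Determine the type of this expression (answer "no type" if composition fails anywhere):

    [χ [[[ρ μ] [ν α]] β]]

(s → e)

[ρ μ] — ρ of type (s → (t → (s → (t → (s → s))))) combines with μ of type s: type (t → (s → (t → (s → s)))).
[ν α] — ν of type (s → ((t → (s → (t → (s → s)))) → (e → (s → (e → t))))) combines with α of type s: type ((t → (s → (t → (s → s)))) → (e → (s → (e → t)))).
[[ρ μ] [ν α]] — [ν α] of type ((t → (s → (t → (s → s)))) → (e → (s → (e → t)))) combines with [ρ μ] of type (t → (s → (t → (s → s)))): type (e → (s → (e → t))).
[[[ρ μ] [ν α]] β] — β of type ((e → (s → (e → t))) → s) combines with [[ρ μ] [ν α]] of type (e → (s → (e → t))): type s.
[χ [[[ρ μ] [ν α]] β]] — χ of type (s → (s → e)) combines with [[[ρ μ] [ν α]] β] of type s: type (s → e).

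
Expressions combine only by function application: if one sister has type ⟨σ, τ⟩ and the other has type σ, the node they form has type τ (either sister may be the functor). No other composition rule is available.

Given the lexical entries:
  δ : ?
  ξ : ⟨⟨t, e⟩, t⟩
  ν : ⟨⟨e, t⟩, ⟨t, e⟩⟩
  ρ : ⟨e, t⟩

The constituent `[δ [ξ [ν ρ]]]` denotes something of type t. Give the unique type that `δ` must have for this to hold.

For [δ [ξ [ν ρ]]] to have type t with [ξ [ν ρ]] of type t, δ must be the function: δ : ⟨t, t⟩.

⟨t, t⟩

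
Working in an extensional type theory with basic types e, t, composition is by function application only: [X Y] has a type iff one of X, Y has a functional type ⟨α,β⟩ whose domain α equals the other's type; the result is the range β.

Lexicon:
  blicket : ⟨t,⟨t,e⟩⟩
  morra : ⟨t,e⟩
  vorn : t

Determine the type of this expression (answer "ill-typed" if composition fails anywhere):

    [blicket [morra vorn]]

[morra vorn]: morra is ⟨t,e⟩, vorn is t; result e.
At [blicket [morra vorn]]: neither ⟨t,⟨t,e⟩⟩ nor e can take the other as argument; the node is ill-typed.

ill-typed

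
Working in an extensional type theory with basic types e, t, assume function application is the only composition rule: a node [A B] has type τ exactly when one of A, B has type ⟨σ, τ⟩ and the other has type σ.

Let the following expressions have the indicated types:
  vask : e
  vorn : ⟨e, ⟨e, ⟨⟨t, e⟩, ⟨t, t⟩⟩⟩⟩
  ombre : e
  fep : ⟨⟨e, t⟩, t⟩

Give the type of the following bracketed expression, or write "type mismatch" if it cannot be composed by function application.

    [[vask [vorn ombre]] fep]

[vorn ombre]: vorn is ⟨e, ⟨e, ⟨⟨t, e⟩, ⟨t, t⟩⟩⟩⟩, ombre is e; result ⟨e, ⟨⟨t, e⟩, ⟨t, t⟩⟩⟩.
[vask [vorn ombre]]: [vorn ombre] is ⟨e, ⟨⟨t, e⟩, ⟨t, t⟩⟩⟩, vask is e; result ⟨⟨t, e⟩, ⟨t, t⟩⟩.
[[vask [vorn ombre]] fep]: ⟨⟨t, e⟩, ⟨t, t⟩⟩ with ⟨⟨e, t⟩, t⟩ — neither is a function whose domain matches the other; composition fails here.

type mismatch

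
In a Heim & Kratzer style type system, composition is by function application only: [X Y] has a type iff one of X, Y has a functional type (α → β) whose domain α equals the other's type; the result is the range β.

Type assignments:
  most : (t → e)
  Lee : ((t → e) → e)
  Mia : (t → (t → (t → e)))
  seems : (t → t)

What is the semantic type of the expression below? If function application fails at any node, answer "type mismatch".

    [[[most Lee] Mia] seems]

[most Lee] — Lee of type ((t → e) → e) combines with most of type (t → e): type e.
[[most Lee] Mia]: e and (t → (t → (t → e))) cannot combine by function application — type clash.

type mismatch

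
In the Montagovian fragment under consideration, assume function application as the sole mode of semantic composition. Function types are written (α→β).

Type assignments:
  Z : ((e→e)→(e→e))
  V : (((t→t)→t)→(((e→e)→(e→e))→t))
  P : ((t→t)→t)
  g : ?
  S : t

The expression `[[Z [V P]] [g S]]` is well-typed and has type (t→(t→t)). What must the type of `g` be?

(t→(t→(t→(t→t))))

[[Z [V P]] [g S]] is required to be (t→(t→t)). [Z [V P]] : t cannot yield (t→(t→t)) as functor, so [g S] : (t→(t→(t→t))).
[g S] is required to be (t→(t→(t→t))). S : t cannot yield (t→(t→(t→t))) as functor, so g : (t→(t→(t→(t→t)))).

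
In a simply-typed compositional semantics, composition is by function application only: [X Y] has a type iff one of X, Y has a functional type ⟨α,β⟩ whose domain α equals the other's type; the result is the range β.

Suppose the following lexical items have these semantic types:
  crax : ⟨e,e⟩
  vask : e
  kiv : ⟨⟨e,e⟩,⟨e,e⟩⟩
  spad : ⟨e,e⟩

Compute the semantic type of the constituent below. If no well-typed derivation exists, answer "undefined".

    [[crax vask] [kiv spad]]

[crax vask] — crax of type ⟨e,e⟩ combines with vask of type e: type e.
[kiv spad] — kiv of type ⟨⟨e,e⟩,⟨e,e⟩⟩ combines with spad of type ⟨e,e⟩: type ⟨e,e⟩.
[[crax vask] [kiv spad]] — [kiv spad] of type ⟨e,e⟩ combines with [crax vask] of type e: type e.

e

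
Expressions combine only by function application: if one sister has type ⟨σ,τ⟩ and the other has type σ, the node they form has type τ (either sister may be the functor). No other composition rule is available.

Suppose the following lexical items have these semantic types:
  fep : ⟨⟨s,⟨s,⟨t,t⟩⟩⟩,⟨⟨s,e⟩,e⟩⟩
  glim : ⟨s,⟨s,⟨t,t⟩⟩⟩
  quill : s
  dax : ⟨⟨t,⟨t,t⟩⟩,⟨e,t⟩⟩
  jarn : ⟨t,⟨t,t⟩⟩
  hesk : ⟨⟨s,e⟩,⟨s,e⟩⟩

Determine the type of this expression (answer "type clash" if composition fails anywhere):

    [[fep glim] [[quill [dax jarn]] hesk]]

[fep glim]: functor fep : ⟨⟨s,⟨s,⟨t,t⟩⟩⟩,⟨⟨s,e⟩,e⟩⟩, argument glim : ⟨s,⟨s,⟨t,t⟩⟩⟩; result ⟨⟨s,e⟩,e⟩.
[dax jarn]: functor dax : ⟨⟨t,⟨t,t⟩⟩,⟨e,t⟩⟩, argument jarn : ⟨t,⟨t,t⟩⟩; result ⟨e,t⟩.
[quill [dax jarn]]: s with ⟨e,t⟩ — neither is a function whose domain matches the other; composition fails here.

type clash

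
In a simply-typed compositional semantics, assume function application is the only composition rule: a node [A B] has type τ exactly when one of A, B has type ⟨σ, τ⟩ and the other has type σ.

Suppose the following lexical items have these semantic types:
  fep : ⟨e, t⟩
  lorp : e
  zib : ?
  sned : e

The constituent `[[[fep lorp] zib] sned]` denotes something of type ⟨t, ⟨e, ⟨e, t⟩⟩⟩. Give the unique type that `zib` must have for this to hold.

At [[[fep lorp] zib] sned] (required: ⟨t, ⟨e, ⟨e, t⟩⟩⟩): sned is e, which is not a function with range ⟨t, ⟨e, ⟨e, t⟩⟩⟩; hence [[fep lorp] zib] is the functor — type ⟨e, ⟨t, ⟨e, ⟨e, t⟩⟩⟩⟩.
At [[fep lorp] zib] (required: ⟨e, ⟨t, ⟨e, ⟨e, t⟩⟩⟩⟩): [fep lorp] is t, which is not a function with range ⟨e, ⟨t, ⟨e, ⟨e, t⟩⟩⟩⟩; hence zib is the functor — type ⟨t, ⟨e, ⟨t, ⟨e, ⟨e, t⟩⟩⟩⟩⟩.

⟨t, ⟨e, ⟨t, ⟨e, ⟨e, t⟩⟩⟩⟩⟩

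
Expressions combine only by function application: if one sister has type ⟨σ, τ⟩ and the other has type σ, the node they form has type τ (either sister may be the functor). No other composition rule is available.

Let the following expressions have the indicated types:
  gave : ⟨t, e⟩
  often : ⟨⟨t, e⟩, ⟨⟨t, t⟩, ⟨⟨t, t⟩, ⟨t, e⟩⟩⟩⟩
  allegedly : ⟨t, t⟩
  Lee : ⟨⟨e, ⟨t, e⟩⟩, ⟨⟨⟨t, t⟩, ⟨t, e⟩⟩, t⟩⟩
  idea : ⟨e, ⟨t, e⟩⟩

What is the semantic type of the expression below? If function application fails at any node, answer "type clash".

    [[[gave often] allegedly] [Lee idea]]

t

At [gave often], often : ⟨⟨t, e⟩, ⟨⟨t, t⟩, ⟨⟨t, t⟩, ⟨t, e⟩⟩⟩⟩ takes gave : ⟨t, e⟩, giving ⟨⟨t, t⟩, ⟨⟨t, t⟩, ⟨t, e⟩⟩⟩.
At [[gave often] allegedly], [gave often] : ⟨⟨t, t⟩, ⟨⟨t, t⟩, ⟨t, e⟩⟩⟩ takes allegedly : ⟨t, t⟩, giving ⟨⟨t, t⟩, ⟨t, e⟩⟩.
At [Lee idea], Lee : ⟨⟨e, ⟨t, e⟩⟩, ⟨⟨⟨t, t⟩, ⟨t, e⟩⟩, t⟩⟩ takes idea : ⟨e, ⟨t, e⟩⟩, giving ⟨⟨⟨t, t⟩, ⟨t, e⟩⟩, t⟩.
At [[[gave often] allegedly] [Lee idea]], [Lee idea] : ⟨⟨⟨t, t⟩, ⟨t, e⟩⟩, t⟩ takes [[gave often] allegedly] : ⟨⟨t, t⟩, ⟨t, e⟩⟩, giving t.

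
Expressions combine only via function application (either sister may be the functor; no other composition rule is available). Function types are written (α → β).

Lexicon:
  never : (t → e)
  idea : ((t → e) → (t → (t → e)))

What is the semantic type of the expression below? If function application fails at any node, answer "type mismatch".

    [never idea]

[never idea]: functor idea : ((t → e) → (t → (t → e))), argument never : (t → e); result (t → (t → e)).

(t → (t → e))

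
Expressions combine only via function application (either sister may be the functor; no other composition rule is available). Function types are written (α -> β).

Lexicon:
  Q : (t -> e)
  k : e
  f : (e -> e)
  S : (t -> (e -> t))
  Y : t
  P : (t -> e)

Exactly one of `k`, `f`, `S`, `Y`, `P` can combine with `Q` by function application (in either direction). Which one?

Y

k : e — neither side's domain matches the other.
f : (e -> e) — neither side's domain matches the other.
S : (t -> (e -> t)) — neither side's domain matches the other.
Y — combines: Q : (t -> e) takes Y : t as argument, giving e.
P : (t -> e) — neither side's domain matches the other.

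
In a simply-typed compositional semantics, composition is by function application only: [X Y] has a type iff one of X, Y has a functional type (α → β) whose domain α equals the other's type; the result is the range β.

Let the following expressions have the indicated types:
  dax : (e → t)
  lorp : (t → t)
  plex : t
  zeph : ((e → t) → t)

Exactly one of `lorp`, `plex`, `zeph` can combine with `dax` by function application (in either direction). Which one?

lorp : (t → t) — no; dax wants e, and lorp wants t.
plex : t — no; dax wants e, and plex wants nothing (atomic).
zeph — combines: zeph : ((e → t) → t) takes dax : (e → t) as argument, giving t.

zeph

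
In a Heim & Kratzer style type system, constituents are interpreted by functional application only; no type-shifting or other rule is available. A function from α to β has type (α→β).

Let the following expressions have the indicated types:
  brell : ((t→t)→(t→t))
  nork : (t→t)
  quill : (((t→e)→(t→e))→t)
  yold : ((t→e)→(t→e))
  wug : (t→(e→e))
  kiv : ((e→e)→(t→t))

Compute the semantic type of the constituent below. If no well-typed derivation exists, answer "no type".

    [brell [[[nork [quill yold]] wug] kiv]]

[quill yold]: functor quill : (((t→e)→(t→e))→t), argument yold : ((t→e)→(t→e)); result t.
[nork [quill yold]]: functor nork : (t→t), argument [quill yold] : t; result t.
[[nork [quill yold]] wug]: functor wug : (t→(e→e)), argument [nork [quill yold]] : t; result (e→e).
[[[nork [quill yold]] wug] kiv]: functor kiv : ((e→e)→(t→t)), argument [[nork [quill yold]] wug] : (e→e); result (t→t).
[brell [[[nork [quill yold]] wug] kiv]]: functor brell : ((t→t)→(t→t)), argument [[[nork [quill yold]] wug] kiv] : (t→t); result (t→t).

(t→t)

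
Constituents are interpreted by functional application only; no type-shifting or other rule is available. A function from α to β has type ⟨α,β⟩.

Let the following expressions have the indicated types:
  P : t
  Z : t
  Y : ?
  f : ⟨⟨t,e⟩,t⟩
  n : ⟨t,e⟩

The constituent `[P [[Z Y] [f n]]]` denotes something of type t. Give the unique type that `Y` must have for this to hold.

At [P [[Z Y] [f n]]] (required: t): P is t, which is not a function with range t; hence [[Z Y] [f n]] is the functor — type ⟨t,t⟩.
At [[Z Y] [f n]] (required: ⟨t,t⟩): [f n] is t, which is not a function with range ⟨t,t⟩; hence [Z Y] is the functor — type ⟨t,⟨t,t⟩⟩.
At [Z Y] (required: ⟨t,⟨t,t⟩⟩): Z is t, which is not a function with range ⟨t,⟨t,t⟩⟩; hence Y is the functor — type ⟨t,⟨t,⟨t,t⟩⟩⟩.

⟨t,⟨t,⟨t,t⟩⟩⟩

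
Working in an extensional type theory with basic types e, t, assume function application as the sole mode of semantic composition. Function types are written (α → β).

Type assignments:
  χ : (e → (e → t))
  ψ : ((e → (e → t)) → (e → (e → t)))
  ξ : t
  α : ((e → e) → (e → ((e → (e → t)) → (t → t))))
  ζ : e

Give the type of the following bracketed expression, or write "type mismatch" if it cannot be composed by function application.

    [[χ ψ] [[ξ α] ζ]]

At [χ ψ], ψ : ((e → (e → t)) → (e → (e → t))) takes χ : (e → (e → t)), giving (e → (e → t)).
At [ξ α]: neither t nor ((e → e) → (e → ((e → (e → t)) → (t → t)))) can take the other as argument; the node is ill-typed.

type mismatch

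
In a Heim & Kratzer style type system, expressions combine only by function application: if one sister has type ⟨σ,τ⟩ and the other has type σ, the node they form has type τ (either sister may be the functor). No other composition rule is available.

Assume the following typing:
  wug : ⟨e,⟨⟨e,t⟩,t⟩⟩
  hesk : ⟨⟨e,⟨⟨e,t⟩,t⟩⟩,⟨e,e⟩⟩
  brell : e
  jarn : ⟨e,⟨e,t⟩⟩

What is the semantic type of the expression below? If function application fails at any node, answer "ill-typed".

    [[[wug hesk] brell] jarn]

⟨e,t⟩

At [wug hesk], hesk : ⟨⟨e,⟨⟨e,t⟩,t⟩⟩,⟨e,e⟩⟩ takes wug : ⟨e,⟨⟨e,t⟩,t⟩⟩, giving ⟨e,e⟩.
At [[wug hesk] brell], [wug hesk] : ⟨e,e⟩ takes brell : e, giving e.
At [[[wug hesk] brell] jarn], jarn : ⟨e,⟨e,t⟩⟩ takes [[wug hesk] brell] : e, giving ⟨e,t⟩.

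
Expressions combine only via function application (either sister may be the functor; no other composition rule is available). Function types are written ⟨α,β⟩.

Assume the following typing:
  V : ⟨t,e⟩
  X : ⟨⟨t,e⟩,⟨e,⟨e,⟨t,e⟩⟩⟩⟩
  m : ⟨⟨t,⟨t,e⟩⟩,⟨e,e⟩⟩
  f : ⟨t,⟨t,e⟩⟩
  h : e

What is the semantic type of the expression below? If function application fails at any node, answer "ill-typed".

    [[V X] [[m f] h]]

[V X]: ⟨⟨t,e⟩,⟨e,⟨e,⟨t,e⟩⟩⟩⟩ applied to ⟨t,e⟩ yields ⟨e,⟨e,⟨t,e⟩⟩⟩.
[m f]: ⟨⟨t,⟨t,e⟩⟩,⟨e,e⟩⟩ applied to ⟨t,⟨t,e⟩⟩ yields ⟨e,e⟩.
[[m f] h]: ⟨e,e⟩ applied to e yields e.
[[V X] [[m f] h]]: ⟨e,⟨e,⟨t,e⟩⟩⟩ applied to e yields ⟨e,⟨t,e⟩⟩.

⟨e,⟨t,e⟩⟩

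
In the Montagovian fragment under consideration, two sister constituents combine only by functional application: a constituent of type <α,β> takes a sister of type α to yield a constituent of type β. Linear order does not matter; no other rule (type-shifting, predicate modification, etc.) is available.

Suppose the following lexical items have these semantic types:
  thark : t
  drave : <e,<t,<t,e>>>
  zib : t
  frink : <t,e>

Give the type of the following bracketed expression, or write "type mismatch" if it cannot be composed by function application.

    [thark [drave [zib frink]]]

<t,e>

[zib frink]: frink is <t,e>, zib is t; result e.
[drave [zib frink]]: drave is <e,<t,<t,e>>>, [zib frink] is e; result <t,<t,e>>.
[thark [drave [zib frink]]]: [drave [zib frink]] is <t,<t,e>>, thark is t; result <t,e>.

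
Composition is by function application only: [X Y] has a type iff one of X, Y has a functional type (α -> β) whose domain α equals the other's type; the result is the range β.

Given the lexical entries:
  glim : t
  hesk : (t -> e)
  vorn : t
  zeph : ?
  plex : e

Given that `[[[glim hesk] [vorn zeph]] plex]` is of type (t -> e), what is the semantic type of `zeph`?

For [[[glim hesk] [vorn zeph]] plex] to have type (t -> e) with plex of type e, [[glim hesk] [vorn zeph]] must be the function: [[glim hesk] [vorn zeph]] : (e -> (t -> e)).
For [[glim hesk] [vorn zeph]] to have type (e -> (t -> e)) with [glim hesk] of type e, [vorn zeph] must be the function: [vorn zeph] : (e -> (e -> (t -> e))).
For [vorn zeph] to have type (e -> (e -> (t -> e))) with vorn of type t, zeph must be the function: zeph : (t -> (e -> (e -> (t -> e)))).

(t -> (e -> (e -> (t -> e))))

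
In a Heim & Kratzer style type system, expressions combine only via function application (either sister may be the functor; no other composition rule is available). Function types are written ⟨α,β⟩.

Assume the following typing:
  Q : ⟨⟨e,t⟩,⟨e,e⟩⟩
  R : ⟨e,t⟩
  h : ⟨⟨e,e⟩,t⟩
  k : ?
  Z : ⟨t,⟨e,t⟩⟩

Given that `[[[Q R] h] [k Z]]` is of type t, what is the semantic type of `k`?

For [[[Q R] h] [k Z]] to have type t with [[Q R] h] of type t, [k Z] must be the function: [k Z] : ⟨t,t⟩.
For [k Z] to have type ⟨t,t⟩ with Z of type ⟨t,⟨e,t⟩⟩, k must be the function: k : ⟨⟨t,⟨e,t⟩⟩,⟨t,t⟩⟩.

⟨⟨t,⟨e,t⟩⟩,⟨t,t⟩⟩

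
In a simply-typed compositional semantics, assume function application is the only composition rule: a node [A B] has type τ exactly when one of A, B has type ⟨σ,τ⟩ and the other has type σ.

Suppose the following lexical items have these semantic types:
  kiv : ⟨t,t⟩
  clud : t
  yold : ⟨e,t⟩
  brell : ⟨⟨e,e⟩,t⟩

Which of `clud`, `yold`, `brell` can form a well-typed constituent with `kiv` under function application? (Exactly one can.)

clud

clud — combines: kiv : ⟨t,t⟩ takes clud : t as argument, giving t.
yold : ⟨e,t⟩ — neither side's domain matches the other.
brell : ⟨⟨e,e⟩,t⟩ — neither side's domain matches the other.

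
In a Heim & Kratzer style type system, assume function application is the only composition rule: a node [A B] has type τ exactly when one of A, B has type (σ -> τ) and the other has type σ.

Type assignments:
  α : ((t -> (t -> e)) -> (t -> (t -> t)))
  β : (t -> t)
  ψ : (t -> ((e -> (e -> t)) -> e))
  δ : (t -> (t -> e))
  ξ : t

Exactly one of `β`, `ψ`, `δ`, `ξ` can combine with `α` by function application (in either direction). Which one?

β : (t -> t) — α needs (t -> (t -> e)); β needs t; neither fits.
ψ : (t -> ((e -> (e -> t)) -> e)) — α needs (t -> (t -> e)); ψ needs t; neither fits.
δ — combines: α : ((t -> (t -> e)) -> (t -> (t -> t))) takes δ : (t -> (t -> e)) as argument, giving (t -> (t -> t)).
ξ : t — α needs (t -> (t -> e)); ξ needs nothing (atomic); neither fits.

δ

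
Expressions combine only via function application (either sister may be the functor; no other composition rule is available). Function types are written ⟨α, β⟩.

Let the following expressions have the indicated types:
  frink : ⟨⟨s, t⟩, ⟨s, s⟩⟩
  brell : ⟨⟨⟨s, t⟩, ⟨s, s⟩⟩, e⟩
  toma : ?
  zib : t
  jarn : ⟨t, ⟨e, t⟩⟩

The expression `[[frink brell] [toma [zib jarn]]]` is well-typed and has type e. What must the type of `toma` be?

[[frink brell] [toma [zib jarn]]] is required to be e. [frink brell] : e cannot yield e as functor, so [toma [zib jarn]] : ⟨e, e⟩.
[toma [zib jarn]] is required to be ⟨e, e⟩. [zib jarn] : ⟨e, t⟩ cannot yield ⟨e, e⟩ as functor, so toma : ⟨⟨e, t⟩, ⟨e, e⟩⟩.

⟨⟨e, t⟩, ⟨e, e⟩⟩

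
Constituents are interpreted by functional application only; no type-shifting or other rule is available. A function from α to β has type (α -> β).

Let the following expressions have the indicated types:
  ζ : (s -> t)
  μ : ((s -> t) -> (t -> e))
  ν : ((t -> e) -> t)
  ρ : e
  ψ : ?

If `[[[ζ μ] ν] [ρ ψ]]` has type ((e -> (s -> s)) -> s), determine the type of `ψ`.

At [[[ζ μ] ν] [ρ ψ]] (required: ((e -> (s -> s)) -> s)): [[ζ μ] ν] is t, which is not a function with range ((e -> (s -> s)) -> s); hence [ρ ψ] is the functor — type (t -> ((e -> (s -> s)) -> s)).
At [ρ ψ] (required: (t -> ((e -> (s -> s)) -> s))): ρ is e, which is not a function with range (t -> ((e -> (s -> s)) -> s)); hence ψ is the functor — type (e -> (t -> ((e -> (s -> s)) -> s))).

(e -> (t -> ((e -> (s -> s)) -> s)))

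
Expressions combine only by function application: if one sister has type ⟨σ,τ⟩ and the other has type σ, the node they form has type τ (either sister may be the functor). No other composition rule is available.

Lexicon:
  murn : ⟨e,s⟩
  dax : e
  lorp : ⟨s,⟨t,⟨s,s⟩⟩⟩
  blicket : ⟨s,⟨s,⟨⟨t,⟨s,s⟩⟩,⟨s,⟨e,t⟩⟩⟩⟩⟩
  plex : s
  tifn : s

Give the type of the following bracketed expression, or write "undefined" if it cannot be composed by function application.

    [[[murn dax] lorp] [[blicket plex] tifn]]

⟨s,⟨e,t⟩⟩

At [murn dax], murn : ⟨e,s⟩ takes dax : e, giving s.
At [[murn dax] lorp], lorp : ⟨s,⟨t,⟨s,s⟩⟩⟩ takes [murn dax] : s, giving ⟨t,⟨s,s⟩⟩.
At [blicket plex], blicket : ⟨s,⟨s,⟨⟨t,⟨s,s⟩⟩,⟨s,⟨e,t⟩⟩⟩⟩⟩ takes plex : s, giving ⟨s,⟨⟨t,⟨s,s⟩⟩,⟨s,⟨e,t⟩⟩⟩⟩.
At [[blicket plex] tifn], [blicket plex] : ⟨s,⟨⟨t,⟨s,s⟩⟩,⟨s,⟨e,t⟩⟩⟩⟩ takes tifn : s, giving ⟨⟨t,⟨s,s⟩⟩,⟨s,⟨e,t⟩⟩⟩.
At [[[murn dax] lorp] [[blicket plex] tifn]], [[blicket plex] tifn] : ⟨⟨t,⟨s,s⟩⟩,⟨s,⟨e,t⟩⟩⟩ takes [[murn dax] lorp] : ⟨t,⟨s,s⟩⟩, giving ⟨s,⟨e,t⟩⟩.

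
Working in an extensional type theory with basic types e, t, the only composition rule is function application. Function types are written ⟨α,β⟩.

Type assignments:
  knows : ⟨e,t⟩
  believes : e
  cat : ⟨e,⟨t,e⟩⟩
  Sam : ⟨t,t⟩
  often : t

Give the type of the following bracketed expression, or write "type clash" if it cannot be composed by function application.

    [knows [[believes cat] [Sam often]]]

[believes cat]: cat is ⟨e,⟨t,e⟩⟩, believes is e; result ⟨t,e⟩.
[Sam often]: Sam is ⟨t,t⟩, often is t; result t.
[[believes cat] [Sam often]]: [believes cat] is ⟨t,e⟩, [Sam often] is t; result e.
[knows [[believes cat] [Sam often]]]: knows is ⟨e,t⟩, [[believes cat] [Sam often]] is e; result t.

t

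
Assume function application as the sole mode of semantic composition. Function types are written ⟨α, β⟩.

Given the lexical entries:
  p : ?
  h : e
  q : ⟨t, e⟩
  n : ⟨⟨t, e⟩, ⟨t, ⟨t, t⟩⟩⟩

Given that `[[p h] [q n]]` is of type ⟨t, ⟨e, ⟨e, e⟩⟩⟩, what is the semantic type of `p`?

⟨e, ⟨⟨t, ⟨t, t⟩⟩, ⟨t, ⟨e, ⟨e, e⟩⟩⟩⟩⟩

For [[p h] [q n]] to have type ⟨t, ⟨e, ⟨e, e⟩⟩⟩ with [q n] of type ⟨t, ⟨t, t⟩⟩, [p h] must be the function: [p h] : ⟨⟨t, ⟨t, t⟩⟩, ⟨t, ⟨e, ⟨e, e⟩⟩⟩⟩.
For [p h] to have type ⟨⟨t, ⟨t, t⟩⟩, ⟨t, ⟨e, ⟨e, e⟩⟩⟩⟩ with h of type e, p must be the function: p : ⟨e, ⟨⟨t, ⟨t, t⟩⟩, ⟨t, ⟨e, ⟨e, e⟩⟩⟩⟩⟩.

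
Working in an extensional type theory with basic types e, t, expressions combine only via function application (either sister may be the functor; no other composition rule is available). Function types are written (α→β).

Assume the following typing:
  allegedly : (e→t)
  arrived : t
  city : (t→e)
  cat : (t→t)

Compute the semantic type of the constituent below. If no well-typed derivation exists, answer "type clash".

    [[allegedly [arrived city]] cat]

[arrived city]: functor city : (t→e), argument arrived : t; result e.
[allegedly [arrived city]]: functor allegedly : (e→t), argument [arrived city] : e; result t.
[[allegedly [arrived city]] cat]: functor cat : (t→t), argument [allegedly [arrived city]] : t; result t.

t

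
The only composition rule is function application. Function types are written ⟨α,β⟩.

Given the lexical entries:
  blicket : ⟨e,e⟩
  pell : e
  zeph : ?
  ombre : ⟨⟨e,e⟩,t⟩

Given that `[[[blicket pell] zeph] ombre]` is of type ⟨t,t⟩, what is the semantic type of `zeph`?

⟨e,⟨⟨⟨e,e⟩,t⟩,⟨t,t⟩⟩⟩

[[[blicket pell] zeph] ombre] is required to be ⟨t,t⟩. ombre : ⟨⟨e,e⟩,t⟩ cannot yield ⟨t,t⟩ as functor, so [[blicket pell] zeph] : ⟨⟨⟨e,e⟩,t⟩,⟨t,t⟩⟩.
[[blicket pell] zeph] is required to be ⟨⟨⟨e,e⟩,t⟩,⟨t,t⟩⟩. [blicket pell] : e cannot yield ⟨⟨⟨e,e⟩,t⟩,⟨t,t⟩⟩ as functor, so zeph : ⟨e,⟨⟨⟨e,e⟩,t⟩,⟨t,t⟩⟩⟩.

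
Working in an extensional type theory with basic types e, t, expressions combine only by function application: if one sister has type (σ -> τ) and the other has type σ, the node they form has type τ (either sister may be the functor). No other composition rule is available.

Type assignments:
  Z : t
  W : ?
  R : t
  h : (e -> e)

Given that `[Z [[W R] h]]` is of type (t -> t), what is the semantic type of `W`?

[Z [[W R] h]] is required to be (t -> t). Z : t cannot yield (t -> t) as functor, so [[W R] h] : (t -> (t -> t)).
[[W R] h] is required to be (t -> (t -> t)). h : (e -> e) cannot yield (t -> (t -> t)) as functor, so [W R] : ((e -> e) -> (t -> (t -> t))).
[W R] is required to be ((e -> e) -> (t -> (t -> t))). R : t cannot yield ((e -> e) -> (t -> (t -> t))) as functor, so W : (t -> ((e -> e) -> (t -> (t -> t)))).

(t -> ((e -> e) -> (t -> (t -> t))))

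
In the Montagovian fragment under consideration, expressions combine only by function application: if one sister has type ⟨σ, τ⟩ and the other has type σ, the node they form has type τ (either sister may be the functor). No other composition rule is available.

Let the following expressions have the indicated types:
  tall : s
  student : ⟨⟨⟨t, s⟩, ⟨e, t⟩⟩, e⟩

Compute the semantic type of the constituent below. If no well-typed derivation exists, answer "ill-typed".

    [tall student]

[tall student]: s with ⟨⟨⟨t, s⟩, ⟨e, t⟩⟩, e⟩ — neither is a function whose domain matches the other; composition fails here.

ill-typed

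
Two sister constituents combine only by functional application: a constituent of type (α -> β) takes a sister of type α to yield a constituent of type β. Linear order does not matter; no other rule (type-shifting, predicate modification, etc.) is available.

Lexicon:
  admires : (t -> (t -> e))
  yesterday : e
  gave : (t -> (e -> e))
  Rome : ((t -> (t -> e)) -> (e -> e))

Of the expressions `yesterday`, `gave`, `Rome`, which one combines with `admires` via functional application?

yesterday : e — no; admires wants t, and yesterday wants nothing (atomic).
gave : (t -> (e -> e)) — no; admires wants t, and gave wants t.
Rome — combines: Rome : ((t -> (t -> e)) -> (e -> e)) takes admires : (t -> (t -> e)) as argument, giving (e -> e).

Rome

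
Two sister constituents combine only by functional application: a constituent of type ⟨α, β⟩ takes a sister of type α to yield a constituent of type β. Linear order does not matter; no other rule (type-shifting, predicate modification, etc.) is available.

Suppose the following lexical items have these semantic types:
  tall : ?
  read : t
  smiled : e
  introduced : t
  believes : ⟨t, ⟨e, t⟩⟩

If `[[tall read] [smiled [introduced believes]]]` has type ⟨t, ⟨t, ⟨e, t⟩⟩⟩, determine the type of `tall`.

[[tall read] [smiled [introduced believes]]] is required to be ⟨t, ⟨t, ⟨e, t⟩⟩⟩. [smiled [introduced believes]] : t cannot yield ⟨t, ⟨t, ⟨e, t⟩⟩⟩ as functor, so [tall read] : ⟨t, ⟨t, ⟨t, ⟨e, t⟩⟩⟩⟩.
[tall read] is required to be ⟨t, ⟨t, ⟨t, ⟨e, t⟩⟩⟩⟩. read : t cannot yield ⟨t, ⟨t, ⟨t, ⟨e, t⟩⟩⟩⟩ as functor, so tall : ⟨t, ⟨t, ⟨t, ⟨t, ⟨e, t⟩⟩⟩⟩⟩.

⟨t, ⟨t, ⟨t, ⟨t, ⟨e, t⟩⟩⟩⟩⟩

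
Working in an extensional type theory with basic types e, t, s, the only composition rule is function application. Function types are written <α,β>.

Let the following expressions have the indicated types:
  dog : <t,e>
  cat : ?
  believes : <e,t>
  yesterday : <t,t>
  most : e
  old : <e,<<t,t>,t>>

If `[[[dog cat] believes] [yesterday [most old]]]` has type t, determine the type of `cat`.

<<t,e>,<<e,t>,<t,t>>>

For [[[dog cat] believes] [yesterday [most old]]] to have type t with [yesterday [most old]] of type t, [[dog cat] believes] must be the function: [[dog cat] believes] : <t,t>.
For [[dog cat] believes] to have type <t,t> with believes of type <e,t>, [dog cat] must be the function: [dog cat] : <<e,t>,<t,t>>.
For [dog cat] to have type <<e,t>,<t,t>> with dog of type <t,e>, cat must be the function: cat : <<t,e>,<<e,t>,<t,t>>>.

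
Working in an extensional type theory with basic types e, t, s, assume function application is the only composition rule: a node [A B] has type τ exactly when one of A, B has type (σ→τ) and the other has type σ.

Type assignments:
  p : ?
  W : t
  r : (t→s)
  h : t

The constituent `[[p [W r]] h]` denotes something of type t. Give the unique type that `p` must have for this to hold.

(s→(t→t))

[[p [W r]] h] is required to be t. h : t cannot yield t as functor, so [p [W r]] : (t→t).
[p [W r]] is required to be (t→t). [W r] : s cannot yield (t→t) as functor, so p : (s→(t→t)).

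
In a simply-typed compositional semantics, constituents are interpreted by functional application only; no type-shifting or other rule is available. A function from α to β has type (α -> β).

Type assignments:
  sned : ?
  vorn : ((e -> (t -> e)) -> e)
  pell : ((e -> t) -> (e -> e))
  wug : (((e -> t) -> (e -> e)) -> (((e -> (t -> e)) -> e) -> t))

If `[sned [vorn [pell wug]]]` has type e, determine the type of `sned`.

At [sned [vorn [pell wug]]] (required: e): [vorn [pell wug]] is t, which is not a function with range e; hence sned is the functor — type (t -> e).

(t -> e)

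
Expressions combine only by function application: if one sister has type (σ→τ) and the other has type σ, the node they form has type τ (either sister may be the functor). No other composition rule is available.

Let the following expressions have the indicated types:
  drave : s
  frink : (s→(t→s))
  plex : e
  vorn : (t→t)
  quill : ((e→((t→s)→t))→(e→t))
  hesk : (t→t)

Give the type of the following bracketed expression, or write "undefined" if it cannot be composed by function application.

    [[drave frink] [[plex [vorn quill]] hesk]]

[drave frink]: (s→(t→s)) applied to s yields (t→s).
[vorn quill]: (t→t) with ((e→((t→s)→t))→(e→t)) — neither is a function whose domain matches the other; composition fails here.

undefined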